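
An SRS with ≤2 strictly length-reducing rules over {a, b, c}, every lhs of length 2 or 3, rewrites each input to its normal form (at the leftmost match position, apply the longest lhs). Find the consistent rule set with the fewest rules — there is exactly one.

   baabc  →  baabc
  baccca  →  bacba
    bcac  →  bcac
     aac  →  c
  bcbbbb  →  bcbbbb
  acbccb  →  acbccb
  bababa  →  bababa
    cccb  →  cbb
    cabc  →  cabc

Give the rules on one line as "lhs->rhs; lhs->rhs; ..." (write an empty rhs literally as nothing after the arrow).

  | baabc
  | baccca => bacba
  | bcac
  | aac => c

aac->c; ccc->cb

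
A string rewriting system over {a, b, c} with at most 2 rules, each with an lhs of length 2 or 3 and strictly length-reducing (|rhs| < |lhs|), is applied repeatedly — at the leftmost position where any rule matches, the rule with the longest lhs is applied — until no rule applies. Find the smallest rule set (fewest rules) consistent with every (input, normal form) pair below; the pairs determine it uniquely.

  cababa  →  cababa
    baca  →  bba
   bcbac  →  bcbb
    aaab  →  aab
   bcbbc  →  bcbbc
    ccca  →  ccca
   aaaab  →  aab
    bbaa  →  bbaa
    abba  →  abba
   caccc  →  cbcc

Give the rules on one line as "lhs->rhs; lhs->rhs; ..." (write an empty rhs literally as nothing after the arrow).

aaa->aa; ac->b

  | cababa
  | baca => bba
  | bcbac => bcbb
  | aaab => aab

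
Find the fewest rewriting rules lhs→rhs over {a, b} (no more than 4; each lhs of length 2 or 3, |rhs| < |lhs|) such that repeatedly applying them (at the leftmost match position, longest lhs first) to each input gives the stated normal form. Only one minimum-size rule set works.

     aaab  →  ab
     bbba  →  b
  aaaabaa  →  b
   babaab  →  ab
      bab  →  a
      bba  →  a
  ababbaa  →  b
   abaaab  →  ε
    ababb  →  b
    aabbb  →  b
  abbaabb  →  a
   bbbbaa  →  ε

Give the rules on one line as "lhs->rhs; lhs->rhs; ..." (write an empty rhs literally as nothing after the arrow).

aa->; ba->b; bab->a; bb->

  | aaab => ab
  | bbba => ba => b
  | aaaabaa => aabaa => baa => ba => b
  | babaab => aaab => ab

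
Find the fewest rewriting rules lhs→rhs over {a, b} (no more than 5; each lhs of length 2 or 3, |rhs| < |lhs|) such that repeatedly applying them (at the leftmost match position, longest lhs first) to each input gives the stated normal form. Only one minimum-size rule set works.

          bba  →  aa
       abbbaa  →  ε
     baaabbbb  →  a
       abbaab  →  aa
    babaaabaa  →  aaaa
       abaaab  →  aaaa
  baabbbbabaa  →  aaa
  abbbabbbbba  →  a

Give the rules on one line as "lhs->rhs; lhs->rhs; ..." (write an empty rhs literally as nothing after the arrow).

ab->a; abb->; baa->; bb->a

  | bba => aa
  | abbbaa => baa => ε
  | baaabbbb => abbbb => bb => a
  | abbaab => aab => aa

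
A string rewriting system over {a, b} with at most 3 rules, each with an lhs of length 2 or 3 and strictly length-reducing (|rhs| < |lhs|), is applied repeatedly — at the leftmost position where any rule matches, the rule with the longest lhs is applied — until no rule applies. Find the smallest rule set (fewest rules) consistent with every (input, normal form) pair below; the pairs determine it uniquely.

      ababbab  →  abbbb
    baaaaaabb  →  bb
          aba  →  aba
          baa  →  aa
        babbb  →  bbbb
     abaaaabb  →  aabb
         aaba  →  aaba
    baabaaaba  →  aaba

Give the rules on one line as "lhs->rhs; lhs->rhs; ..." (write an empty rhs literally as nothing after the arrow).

  | ababbab => abbbab => abbbb
  | baaaaaabb => aaaaaabb => aaabb => bb
  | aba
  | baa => aa

aaa->; baa->aa; bab->bb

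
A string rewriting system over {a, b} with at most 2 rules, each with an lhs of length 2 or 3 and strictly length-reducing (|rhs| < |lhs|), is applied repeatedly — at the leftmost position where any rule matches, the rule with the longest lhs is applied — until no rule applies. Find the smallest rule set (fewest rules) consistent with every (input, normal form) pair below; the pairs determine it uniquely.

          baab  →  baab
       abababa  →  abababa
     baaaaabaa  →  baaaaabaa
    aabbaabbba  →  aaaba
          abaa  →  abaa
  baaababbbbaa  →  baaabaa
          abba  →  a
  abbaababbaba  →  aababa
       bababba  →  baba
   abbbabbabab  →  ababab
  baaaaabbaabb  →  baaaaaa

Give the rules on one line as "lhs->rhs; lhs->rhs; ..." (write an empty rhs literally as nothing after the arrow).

bb->; bba->

  | baab
  | abababa
  | baaaaabaa
  | aabbaabbba => aaabbba => aaaba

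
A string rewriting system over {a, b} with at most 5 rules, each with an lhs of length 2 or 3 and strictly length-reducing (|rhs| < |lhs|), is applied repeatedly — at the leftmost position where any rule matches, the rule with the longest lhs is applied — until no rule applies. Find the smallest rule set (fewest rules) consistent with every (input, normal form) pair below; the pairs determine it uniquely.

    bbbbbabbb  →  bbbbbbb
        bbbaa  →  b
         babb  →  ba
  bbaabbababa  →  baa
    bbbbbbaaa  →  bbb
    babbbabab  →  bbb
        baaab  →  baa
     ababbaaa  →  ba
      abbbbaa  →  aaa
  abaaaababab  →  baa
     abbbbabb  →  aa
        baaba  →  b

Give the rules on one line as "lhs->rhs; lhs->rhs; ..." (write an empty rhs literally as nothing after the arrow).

ab->; aba->b; abb->a; bba->b

  | bbbbbabbb => bbbbbbb
  | bbbaa => bba => b
  | babb => ba
  | bbaabbababa => babbababa => baababa => babba => baa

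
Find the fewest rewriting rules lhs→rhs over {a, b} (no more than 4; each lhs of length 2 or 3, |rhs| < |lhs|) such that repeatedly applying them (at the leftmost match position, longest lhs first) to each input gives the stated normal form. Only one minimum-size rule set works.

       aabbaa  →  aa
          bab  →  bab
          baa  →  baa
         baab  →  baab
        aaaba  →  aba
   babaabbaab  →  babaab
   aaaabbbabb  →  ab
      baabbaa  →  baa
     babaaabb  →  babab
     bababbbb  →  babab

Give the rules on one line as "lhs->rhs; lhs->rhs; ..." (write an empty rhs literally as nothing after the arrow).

aaa->a; bb->b; bba->a

  | aabbaa => aaaa => aa
  | bab
  | baa
  | baab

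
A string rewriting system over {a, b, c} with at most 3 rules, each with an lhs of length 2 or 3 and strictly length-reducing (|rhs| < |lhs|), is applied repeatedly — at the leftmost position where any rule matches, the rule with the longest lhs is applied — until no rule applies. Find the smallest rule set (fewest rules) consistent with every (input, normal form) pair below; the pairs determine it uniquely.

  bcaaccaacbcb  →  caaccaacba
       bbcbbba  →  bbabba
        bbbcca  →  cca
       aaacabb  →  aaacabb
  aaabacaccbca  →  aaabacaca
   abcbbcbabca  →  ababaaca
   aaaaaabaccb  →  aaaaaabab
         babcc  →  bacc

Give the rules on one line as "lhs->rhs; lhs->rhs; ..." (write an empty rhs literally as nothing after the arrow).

bc->c; bcb->ba; ccb->b

  | bcaaccaacbcb => caaccaacbcb => caaccaacba
  | bbcbbba => bbabba
  | bbbcca => bbcca => bcca => cca
  | aaacabb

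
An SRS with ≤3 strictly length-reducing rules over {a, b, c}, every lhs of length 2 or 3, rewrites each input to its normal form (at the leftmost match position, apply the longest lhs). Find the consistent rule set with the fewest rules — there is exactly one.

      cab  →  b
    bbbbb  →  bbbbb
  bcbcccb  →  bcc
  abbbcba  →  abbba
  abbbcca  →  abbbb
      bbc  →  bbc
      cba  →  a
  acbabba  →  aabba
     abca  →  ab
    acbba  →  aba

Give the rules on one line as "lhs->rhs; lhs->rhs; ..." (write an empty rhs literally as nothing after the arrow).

  | cab => b
  | bbbbb
  | bcbcccb => bcccb => bcc
  | abbbcba => abbba

ca->; cb->; cca->b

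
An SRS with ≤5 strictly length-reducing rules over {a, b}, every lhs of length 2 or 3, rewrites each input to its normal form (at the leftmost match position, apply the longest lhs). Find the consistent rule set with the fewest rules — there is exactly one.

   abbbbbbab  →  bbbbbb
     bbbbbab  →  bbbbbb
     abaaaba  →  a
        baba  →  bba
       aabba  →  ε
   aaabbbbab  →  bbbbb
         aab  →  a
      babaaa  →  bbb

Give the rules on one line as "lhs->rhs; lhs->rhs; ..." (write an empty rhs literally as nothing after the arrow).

  | abbbbbbab => bbbbbab => bbbbbb
  | bbbbbab => bbbbbb
  | abaaaba => aaba => a
  | baba => bba

aaa->ab; ab->; aba->; bab->bb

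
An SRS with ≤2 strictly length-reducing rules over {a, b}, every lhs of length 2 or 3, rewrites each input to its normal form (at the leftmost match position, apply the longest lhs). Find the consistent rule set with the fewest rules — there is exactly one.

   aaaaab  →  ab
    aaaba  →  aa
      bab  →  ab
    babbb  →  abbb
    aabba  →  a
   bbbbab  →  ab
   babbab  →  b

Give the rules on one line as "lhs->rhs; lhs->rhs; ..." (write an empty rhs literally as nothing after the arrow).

aab->b; ba->a

  | aaaaab => aaab => ab
  | aaaba => aba => aa
  | bab => ab
  | babbb => abbb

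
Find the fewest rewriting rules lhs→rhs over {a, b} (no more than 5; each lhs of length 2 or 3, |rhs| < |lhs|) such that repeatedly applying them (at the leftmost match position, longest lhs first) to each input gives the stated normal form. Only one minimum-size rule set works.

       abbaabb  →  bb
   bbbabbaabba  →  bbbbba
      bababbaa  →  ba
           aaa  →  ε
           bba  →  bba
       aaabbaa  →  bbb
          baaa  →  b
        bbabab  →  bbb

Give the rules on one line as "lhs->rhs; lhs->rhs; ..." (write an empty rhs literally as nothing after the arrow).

aa->b; aaa->; aab->aa; ab->a

  | abbaabb => abaabb => aaabb => bb
  | bbbabbaabba => bbbabaabba => bbbaaabba => bbbbba
  | bababbaa => baabbaa => baabaa => baaaa => ba
  | aaa => ε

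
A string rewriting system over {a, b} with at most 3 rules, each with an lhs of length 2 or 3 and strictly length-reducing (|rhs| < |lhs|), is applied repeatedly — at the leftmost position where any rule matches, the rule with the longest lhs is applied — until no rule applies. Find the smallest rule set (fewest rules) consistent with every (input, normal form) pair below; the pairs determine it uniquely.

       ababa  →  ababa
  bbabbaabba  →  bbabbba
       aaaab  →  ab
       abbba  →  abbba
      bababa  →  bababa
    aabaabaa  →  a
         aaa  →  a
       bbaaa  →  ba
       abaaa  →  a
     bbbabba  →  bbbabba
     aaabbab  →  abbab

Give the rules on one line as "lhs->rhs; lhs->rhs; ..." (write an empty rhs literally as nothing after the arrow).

  | ababa
  | bbabbaabba => bbabbba
  | aaaab => aaab => aab => ab
  | abbba

aa->a; baa->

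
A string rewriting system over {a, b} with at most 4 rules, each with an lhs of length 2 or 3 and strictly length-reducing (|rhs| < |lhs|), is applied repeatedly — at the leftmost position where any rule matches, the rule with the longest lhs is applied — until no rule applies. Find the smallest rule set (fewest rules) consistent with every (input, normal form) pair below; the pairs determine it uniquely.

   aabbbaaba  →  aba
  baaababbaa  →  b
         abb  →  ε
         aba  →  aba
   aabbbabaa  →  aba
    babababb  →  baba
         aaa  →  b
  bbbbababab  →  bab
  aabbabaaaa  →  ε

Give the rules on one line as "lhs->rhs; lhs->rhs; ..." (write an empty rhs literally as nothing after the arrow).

  | aabbbaaba => bbbaaba => abaaba => aba
  | baaababbaa => ababbaa => abaaaa => aaa => b
  | abb => aa => ε
  | aba

aa->; aaa->b; baa->; bb->a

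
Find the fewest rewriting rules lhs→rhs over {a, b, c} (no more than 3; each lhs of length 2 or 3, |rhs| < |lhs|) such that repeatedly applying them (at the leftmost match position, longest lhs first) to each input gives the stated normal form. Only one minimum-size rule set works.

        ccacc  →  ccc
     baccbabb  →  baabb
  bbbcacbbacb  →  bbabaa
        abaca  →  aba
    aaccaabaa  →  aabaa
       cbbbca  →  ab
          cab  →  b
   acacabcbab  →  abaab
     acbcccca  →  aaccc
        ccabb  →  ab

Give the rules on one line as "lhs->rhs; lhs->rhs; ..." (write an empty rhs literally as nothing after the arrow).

  | ccacc => ccc
  | baccbabb => bacaabb => baabb
  | bbbcacbbacb => bbcbbacb => bbabacb => bbabaa
  | abaca => aba

bca->; ca->; cb->a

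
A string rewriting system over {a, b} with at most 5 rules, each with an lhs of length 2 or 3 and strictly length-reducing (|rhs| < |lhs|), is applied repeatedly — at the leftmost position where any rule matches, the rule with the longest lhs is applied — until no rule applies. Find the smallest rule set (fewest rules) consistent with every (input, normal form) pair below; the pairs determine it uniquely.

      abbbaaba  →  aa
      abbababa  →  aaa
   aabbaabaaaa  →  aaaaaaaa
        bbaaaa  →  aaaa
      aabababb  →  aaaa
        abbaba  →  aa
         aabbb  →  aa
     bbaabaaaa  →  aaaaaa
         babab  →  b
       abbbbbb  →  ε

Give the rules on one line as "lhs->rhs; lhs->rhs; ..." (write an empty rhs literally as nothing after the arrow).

  | abbbaaba => babaaba => baaba => aba => aa
  | abbababa => baababa => ababa => aaba => aaa
  | aabbaabaaaa => abaaabaaaa => aaaabaaaa => aaaaaaaa
  | bbaaaa => aaaa

ab->a; abb->ba; ba->; bb->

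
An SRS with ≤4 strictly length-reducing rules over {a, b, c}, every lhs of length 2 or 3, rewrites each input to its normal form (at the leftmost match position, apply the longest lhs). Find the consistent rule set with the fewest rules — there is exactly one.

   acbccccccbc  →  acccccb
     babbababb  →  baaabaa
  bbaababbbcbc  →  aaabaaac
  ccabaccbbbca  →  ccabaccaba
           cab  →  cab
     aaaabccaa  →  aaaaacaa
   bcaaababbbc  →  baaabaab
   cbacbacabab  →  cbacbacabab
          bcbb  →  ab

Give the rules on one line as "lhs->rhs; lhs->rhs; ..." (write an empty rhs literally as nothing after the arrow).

bb->a; bc->b; bcc->ac; cac->c

  | acbccccccbc => acacccccbc => acccccbc => acccccb
  | babbababb => baaababb => baaabaa
  | bbaababbbcbc => aaababbbcbc => aaabaabcbc => aaabaabbc => aaabaaac
  | ccabaccbbbca => ccabaccabca => ccabaccaba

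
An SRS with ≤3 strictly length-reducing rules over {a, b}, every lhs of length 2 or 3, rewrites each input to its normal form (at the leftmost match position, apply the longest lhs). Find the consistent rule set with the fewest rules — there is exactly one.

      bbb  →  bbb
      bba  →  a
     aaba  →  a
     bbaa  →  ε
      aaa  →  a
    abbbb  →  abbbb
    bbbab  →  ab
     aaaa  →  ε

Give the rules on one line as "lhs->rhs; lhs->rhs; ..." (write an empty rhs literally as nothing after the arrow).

aa->; ba->a

  | bbb
  | bba => ba => a
  | aaba => ba => a
  | bbaa => baa => aa => ε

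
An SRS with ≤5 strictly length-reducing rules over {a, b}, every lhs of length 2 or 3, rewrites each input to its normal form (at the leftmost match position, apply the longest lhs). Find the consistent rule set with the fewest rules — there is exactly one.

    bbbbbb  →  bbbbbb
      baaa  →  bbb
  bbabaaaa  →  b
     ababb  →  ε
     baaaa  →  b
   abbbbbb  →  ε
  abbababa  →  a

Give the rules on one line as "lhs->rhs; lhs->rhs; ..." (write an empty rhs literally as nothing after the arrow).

  | bbbbbb
  | baaa => bbb
  | bbabaaaa => baaaa => bbba => b
  | ababb => abb => ab => ε

aaa->bb; ab->; abb->ab; bba->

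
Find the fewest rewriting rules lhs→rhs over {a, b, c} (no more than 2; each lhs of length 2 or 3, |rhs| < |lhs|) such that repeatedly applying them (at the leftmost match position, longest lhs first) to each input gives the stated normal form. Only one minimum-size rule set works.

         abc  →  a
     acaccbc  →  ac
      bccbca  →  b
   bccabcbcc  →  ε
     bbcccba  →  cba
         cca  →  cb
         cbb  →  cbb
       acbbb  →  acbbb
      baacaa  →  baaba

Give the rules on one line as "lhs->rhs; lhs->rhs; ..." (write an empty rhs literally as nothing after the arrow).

  | abc => a
  | acaccbc => abccbc => acbc => ac
  | bccbca => cbca => ca => b
  | bccabcbcc => cabcbcc => bbcbcc => bbcc => bc => ε

bc->; ca->b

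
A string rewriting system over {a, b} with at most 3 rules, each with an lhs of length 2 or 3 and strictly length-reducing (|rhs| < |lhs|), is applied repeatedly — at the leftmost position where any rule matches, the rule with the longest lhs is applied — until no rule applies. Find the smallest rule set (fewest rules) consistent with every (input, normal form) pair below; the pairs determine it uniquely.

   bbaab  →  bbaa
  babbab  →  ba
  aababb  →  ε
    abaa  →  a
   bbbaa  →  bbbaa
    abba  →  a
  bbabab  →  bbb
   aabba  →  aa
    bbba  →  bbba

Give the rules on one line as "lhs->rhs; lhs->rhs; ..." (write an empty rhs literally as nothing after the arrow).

ab->a; aba->; abb->

  | bbaab => bbaa
  | babbab => bab => ba
  | aababb => abb => ε
  | abaa => a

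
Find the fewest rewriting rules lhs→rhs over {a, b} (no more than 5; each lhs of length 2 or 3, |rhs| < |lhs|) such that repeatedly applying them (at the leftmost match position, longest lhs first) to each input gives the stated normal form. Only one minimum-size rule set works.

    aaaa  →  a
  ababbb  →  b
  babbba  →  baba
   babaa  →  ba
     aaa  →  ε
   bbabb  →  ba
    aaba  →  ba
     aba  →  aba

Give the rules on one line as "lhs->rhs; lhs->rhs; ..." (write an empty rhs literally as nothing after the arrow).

aa->b; aaa->; abb->ba; bb->b

  | aaaa => a
  | ababbb => abbab => baab => bbb => bb => b
  | babbba => bbaba => baba
  | babaa => babb => bba => ba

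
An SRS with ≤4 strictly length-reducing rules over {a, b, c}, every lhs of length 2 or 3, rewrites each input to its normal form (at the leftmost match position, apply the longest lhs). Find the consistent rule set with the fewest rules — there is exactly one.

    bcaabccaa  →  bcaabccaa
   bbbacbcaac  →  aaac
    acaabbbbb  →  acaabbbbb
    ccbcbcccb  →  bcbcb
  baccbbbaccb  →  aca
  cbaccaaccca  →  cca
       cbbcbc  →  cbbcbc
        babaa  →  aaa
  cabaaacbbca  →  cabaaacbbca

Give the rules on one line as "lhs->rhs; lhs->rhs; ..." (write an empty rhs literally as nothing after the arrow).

  | bcaabccaa
  | bbbacbcaac => bbabcaac => bacaac => aaac
  | acaabbbbb
  | ccbcbcccb => bcbcccb => bcbcb

acc->c; bab->a; bac->a; ccb->b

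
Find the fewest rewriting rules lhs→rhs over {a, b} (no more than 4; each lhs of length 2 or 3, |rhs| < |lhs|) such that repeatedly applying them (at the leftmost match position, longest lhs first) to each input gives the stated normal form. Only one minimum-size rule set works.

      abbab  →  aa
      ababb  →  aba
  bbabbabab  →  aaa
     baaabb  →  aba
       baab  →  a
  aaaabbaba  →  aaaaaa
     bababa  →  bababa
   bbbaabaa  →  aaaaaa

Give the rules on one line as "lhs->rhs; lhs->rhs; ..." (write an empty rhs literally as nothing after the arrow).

aab->aa; baa->ab; bb->; bbb->aa

  | abbab => aab => aa
  | ababb => aba
  | bbabbabab => abbabab => aabab => aaab => aaa
  | baaabb => ababb => aba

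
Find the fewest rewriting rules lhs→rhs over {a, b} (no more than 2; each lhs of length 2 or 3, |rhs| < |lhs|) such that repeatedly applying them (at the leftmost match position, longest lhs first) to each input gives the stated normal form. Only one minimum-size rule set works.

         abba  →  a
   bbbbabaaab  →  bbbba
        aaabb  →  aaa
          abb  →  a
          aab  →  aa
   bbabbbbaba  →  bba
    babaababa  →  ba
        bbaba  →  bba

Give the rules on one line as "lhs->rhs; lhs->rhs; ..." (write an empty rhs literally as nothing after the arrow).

ab->a; aba->ab

  | abba => aba => ab => a
  | bbbbabaaab => bbbbabaab => bbbbabab => bbbbabb => bbbbab => bbbba
  | aaabb => aaab => aaa
  | abb => ab => a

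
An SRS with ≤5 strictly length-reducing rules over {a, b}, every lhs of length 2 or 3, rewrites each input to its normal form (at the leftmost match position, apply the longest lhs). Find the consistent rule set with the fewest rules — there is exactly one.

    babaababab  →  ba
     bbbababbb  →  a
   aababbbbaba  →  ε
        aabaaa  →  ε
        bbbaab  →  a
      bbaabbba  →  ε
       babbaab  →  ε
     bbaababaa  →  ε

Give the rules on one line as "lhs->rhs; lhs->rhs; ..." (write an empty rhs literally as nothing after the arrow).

  | babaababab => baababab => baabab => baab => ba
  | bbbababbb => abababbb => ababbb => abbb => bb => a
  | aababbbbaba => aabbbbaba => abbbaba => bbaba => aaba => aa => ε
  | aabaaa => aaaa => aa => ε

aa->; aab->a; ab->; bb->a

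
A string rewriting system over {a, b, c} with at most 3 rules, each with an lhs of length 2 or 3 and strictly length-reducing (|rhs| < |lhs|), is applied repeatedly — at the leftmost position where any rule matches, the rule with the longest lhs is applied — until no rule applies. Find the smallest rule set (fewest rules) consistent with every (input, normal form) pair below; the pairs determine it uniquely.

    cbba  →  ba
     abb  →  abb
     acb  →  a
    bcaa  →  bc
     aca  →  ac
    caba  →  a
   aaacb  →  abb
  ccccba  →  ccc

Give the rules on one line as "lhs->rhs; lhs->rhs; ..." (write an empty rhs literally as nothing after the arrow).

  | cbba => ba
  | abb
  | acb => a
  | bcaa => bca => bc

aac->b; ca->c; cb->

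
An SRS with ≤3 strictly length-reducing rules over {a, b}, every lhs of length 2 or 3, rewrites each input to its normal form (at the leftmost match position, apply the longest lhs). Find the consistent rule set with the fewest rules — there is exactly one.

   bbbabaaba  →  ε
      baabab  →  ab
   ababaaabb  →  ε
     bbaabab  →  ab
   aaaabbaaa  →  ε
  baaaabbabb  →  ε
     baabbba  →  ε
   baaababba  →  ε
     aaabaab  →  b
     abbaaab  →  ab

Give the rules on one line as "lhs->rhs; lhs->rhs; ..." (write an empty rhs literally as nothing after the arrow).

aa->; ba->; bb->a

  | bbbabaaba => ababaaba => abaaba => aaba => ba => ε
  | baabab => abab => ab
  | ababaaabb => abaaabb => aaabb => abb => aa => ε
  | bbaabab => aaabab => abab => ab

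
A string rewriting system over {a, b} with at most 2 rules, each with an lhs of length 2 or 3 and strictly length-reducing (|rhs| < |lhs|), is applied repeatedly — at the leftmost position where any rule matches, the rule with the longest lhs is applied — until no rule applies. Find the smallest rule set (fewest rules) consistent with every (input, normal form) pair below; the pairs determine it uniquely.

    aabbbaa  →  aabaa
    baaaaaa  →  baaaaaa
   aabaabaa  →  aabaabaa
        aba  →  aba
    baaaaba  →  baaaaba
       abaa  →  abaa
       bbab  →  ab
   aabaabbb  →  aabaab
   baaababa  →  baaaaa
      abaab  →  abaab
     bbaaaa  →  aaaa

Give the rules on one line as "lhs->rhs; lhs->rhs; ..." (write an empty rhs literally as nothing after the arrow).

  | aabbbaa => aabaa
  | baaaaaa
  | aabaabaa
  | aba

bab->a; bb->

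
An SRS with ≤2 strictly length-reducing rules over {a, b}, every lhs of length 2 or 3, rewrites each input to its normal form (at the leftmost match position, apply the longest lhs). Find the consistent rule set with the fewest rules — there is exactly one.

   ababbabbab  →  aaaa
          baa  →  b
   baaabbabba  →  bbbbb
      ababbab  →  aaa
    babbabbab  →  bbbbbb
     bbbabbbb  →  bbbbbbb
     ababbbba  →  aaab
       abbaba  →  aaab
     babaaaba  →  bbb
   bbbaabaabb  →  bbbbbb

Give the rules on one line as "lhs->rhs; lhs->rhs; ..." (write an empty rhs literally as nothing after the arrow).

  | ababbabbab => abbbabbab => aababbab => aabbbab => aaabab => aaabb => aaaa
  | baa => ba => b
  | baaabbabba => baabbabba => babbabba => bbbabba => bbbbba => bbbbb
  | ababbab => abbbab => aabab => aabb => aaa

abb->aa; ba->b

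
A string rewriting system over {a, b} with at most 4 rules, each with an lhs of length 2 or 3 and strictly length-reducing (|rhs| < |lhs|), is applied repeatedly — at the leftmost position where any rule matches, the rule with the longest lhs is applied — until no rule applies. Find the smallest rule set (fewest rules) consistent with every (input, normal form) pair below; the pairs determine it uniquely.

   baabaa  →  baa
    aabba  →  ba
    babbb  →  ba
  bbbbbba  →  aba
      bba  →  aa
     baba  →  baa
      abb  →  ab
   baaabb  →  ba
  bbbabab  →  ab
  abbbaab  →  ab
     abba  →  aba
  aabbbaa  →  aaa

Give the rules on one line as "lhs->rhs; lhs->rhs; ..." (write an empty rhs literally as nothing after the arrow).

  | baabaa => baa
  | aabba => ba
  | babbb => babb => bab => ba
  | bbbbbba => abbbba => abbba => abba => aba

aab->; abb->ab; bab->ba; bb->a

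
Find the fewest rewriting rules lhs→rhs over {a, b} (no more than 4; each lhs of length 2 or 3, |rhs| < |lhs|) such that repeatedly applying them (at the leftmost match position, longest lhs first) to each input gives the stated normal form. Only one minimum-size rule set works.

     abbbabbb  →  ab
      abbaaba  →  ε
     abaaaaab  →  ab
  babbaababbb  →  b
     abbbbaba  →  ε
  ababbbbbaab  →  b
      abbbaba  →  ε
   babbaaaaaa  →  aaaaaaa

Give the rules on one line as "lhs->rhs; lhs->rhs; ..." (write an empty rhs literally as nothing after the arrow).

aab->b; ba->; bb->a

  | abbbabbb => aababbb => babbb => bbb => ab
  | abbaaba => aaaaba => aaba => ba => ε
  | abaaaaab => aaaaab => aaab => ab
  | babbaababbb => bbaababbb => aaababbb => ababbb => abbb => aab => b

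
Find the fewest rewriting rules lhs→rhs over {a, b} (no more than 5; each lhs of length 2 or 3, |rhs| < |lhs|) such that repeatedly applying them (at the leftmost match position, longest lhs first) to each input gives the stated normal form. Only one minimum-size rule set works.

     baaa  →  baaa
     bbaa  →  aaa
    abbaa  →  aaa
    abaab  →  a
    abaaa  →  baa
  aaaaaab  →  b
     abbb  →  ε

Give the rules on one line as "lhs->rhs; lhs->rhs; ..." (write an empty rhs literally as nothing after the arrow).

  | baaa
  | bbaa => aaa
  | abbaa => bbaa => aaa
  | abaab => bab => bb => a

ab->b; aba->b; bb->a; bbb->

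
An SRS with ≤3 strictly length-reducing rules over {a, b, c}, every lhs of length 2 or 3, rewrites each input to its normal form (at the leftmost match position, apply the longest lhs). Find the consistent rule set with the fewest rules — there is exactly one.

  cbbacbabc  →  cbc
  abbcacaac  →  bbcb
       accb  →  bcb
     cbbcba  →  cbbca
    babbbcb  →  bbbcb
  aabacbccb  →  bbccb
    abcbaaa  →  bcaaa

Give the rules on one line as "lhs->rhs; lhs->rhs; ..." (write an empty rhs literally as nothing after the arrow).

ab->b; ac->b; ba->a

  | cbbacbabc => cbacbabc => cacbabc => cbbabc => cbabc => cabc => cbc
  | abbcacaac => bbcacaac => bbcbaac => bbcaac => bbcab => bbcb
  | accb => bcb
  | cbbcba => cbbca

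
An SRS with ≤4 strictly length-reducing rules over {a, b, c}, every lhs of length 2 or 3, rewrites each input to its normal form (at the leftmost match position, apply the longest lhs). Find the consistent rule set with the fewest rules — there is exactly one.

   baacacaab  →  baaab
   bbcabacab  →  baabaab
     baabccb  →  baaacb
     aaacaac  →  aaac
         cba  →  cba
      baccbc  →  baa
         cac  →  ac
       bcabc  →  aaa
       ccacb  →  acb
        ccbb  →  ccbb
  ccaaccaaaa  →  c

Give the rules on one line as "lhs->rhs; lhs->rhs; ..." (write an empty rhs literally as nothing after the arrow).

  | baacacaab => baaacaab => baaab
  | bbcabacab => baabacab => baabaab
  | baabccb => baaacb
  | aaacaac => aaac

bc->a; ca->a; caa->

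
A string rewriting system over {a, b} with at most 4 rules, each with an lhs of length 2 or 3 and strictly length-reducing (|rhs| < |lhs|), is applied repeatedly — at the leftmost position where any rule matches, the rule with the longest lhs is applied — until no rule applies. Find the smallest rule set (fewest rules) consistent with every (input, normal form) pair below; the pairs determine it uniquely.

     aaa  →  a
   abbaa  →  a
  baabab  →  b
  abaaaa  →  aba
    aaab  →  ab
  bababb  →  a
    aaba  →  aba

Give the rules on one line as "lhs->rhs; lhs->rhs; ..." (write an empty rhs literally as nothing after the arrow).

  | aaa => aa => a
  | abbaa => aaaa => aaa => aa => a
  | baabab => babab => bab => b
  | abaaaa => abaaa => abaa => aba

aa->a; bab->b; bb->a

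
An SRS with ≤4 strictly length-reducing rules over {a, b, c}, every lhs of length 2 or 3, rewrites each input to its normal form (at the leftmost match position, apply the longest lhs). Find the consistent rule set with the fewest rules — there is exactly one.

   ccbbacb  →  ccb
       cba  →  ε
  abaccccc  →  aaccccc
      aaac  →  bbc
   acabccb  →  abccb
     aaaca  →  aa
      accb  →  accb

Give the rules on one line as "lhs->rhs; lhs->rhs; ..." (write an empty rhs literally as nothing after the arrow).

  | ccbbacb => ccbacb => ccacb => ccb
  | cba => ca => ε
  | abaccccc => aaccccc
  | aaac => bbc

aaa->bb; ba->a; bca->aa; ca->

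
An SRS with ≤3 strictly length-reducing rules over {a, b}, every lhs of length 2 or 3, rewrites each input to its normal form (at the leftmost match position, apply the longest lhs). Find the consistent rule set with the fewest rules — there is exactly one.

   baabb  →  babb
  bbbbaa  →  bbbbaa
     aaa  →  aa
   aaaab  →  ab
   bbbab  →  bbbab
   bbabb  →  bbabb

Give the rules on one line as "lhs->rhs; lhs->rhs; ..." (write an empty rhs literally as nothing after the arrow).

  | baabb => babb
  | bbbbaa
  | aaa => aa
  | aaaab => aaab => aab => ab

aaa->aa; aab->ab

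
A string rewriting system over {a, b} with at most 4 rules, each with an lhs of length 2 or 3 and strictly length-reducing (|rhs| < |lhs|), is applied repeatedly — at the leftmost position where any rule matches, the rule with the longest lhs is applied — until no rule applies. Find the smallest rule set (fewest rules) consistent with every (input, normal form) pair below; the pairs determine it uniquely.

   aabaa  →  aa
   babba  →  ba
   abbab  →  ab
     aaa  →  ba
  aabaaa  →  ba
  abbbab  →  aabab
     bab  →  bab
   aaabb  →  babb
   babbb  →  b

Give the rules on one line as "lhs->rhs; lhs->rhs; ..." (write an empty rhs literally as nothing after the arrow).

  | aabaa => aa
  | babba => ba
  | abbab => ab
  | aaa => ba

aaa->ba; baa->; bba->; bbb->ab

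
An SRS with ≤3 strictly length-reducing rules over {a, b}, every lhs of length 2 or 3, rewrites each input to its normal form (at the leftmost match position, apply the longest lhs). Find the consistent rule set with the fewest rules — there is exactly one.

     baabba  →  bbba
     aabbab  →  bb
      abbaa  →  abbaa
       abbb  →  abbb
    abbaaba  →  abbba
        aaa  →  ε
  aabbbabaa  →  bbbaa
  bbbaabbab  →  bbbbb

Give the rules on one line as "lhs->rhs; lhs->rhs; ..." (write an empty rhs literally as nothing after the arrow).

  | baabba => bbba
  | aabbab => bbab => bb
  | abbaa
  | abbb

aaa->; aab->b; bab->b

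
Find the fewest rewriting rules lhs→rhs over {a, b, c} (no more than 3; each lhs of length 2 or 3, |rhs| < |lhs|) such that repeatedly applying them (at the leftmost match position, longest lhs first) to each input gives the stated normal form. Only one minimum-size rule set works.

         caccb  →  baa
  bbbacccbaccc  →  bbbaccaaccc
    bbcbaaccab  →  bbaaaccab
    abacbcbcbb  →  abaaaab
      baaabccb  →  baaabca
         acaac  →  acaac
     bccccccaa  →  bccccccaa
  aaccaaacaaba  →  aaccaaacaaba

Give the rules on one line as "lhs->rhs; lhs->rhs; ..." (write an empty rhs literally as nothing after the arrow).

  | caccb => bacb => baa
  | bbbacccbaccc => bbbaccaaccc
  | bbcbaaccab => bbaaaccab
  | abacbcbcbb => abaacbcbb => abaaacbb => abaaaab

cac->ba; cb->a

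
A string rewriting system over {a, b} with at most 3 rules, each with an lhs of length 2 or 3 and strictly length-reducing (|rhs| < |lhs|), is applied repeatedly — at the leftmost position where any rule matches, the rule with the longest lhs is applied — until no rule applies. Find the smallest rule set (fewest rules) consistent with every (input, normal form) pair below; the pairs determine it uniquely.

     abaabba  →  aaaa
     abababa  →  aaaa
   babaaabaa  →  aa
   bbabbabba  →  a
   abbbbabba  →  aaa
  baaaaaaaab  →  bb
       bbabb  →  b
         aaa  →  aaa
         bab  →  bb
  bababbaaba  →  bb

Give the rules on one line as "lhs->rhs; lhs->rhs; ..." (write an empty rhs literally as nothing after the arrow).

  | abaabba => aaabba => aaaba => aaaa
  | abababa => aababa => aaaba => aaaa
  | babaaabaa => bbaaabaa => bbaabaa => bbabaa => bbbaa => aa
  | bbabbabba => bbbbabba => babba => bbba => a

ab->a; ba->b; bbb->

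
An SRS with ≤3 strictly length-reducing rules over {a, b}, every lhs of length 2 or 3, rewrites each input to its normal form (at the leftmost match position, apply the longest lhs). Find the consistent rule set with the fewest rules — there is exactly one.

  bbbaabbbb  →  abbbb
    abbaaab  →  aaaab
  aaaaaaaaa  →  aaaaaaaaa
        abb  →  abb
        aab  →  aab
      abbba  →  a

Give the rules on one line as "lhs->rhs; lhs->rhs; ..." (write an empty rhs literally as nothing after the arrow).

ba->; bba->a

  | bbbaabbbb => baabbbb => abbbb
  | abbaaab => aaaab
  | aaaaaaaaa
  | abb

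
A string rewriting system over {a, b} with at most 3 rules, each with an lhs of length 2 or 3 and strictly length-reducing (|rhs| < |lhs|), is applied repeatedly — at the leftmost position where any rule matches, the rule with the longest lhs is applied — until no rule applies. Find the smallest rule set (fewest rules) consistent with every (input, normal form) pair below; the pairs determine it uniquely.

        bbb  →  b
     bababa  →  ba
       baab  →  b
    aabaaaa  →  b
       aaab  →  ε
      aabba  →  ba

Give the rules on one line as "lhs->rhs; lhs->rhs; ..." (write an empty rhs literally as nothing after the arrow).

aa->; ab->; bb->b

  | bbb => bb => b
  | bababa => baba => ba
  | baab => bb => b
  | aabaaaa => baaaa => baa => b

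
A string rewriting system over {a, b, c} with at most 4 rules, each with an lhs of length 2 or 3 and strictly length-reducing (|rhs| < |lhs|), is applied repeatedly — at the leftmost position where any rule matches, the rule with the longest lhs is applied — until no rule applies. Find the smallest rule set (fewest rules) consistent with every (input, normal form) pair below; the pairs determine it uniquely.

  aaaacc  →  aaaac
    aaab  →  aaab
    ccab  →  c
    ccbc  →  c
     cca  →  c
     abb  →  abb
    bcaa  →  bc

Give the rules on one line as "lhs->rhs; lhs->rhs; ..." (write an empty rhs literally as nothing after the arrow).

  | aaaacc => aaaac
  | aaab
  | ccab => cab => cb => c
  | ccbc => cbc => cc => c

ca->c; cb->c; cc->c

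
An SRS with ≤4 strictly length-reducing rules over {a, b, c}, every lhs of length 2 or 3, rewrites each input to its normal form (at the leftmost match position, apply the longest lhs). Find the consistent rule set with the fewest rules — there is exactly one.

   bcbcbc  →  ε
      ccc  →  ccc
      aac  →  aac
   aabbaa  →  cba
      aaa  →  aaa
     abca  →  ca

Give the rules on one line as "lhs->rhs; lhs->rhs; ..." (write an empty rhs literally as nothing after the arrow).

ab->; aba->cb; bc->

  | bcbcbc => bcbc => bc => ε
  | ccc
  | aac
  | aabbaa => abaa => cba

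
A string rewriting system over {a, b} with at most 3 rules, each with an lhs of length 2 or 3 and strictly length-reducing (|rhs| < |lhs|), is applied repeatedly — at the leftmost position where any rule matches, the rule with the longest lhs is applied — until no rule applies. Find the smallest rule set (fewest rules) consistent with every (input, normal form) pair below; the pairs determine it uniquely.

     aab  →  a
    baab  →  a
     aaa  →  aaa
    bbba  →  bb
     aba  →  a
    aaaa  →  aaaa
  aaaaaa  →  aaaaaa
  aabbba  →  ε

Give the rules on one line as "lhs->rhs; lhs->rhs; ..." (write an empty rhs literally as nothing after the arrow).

ab->; ba->; baa->aa

  | aab => a
  | baab => aab => a
  | aaa
  | bbba => bb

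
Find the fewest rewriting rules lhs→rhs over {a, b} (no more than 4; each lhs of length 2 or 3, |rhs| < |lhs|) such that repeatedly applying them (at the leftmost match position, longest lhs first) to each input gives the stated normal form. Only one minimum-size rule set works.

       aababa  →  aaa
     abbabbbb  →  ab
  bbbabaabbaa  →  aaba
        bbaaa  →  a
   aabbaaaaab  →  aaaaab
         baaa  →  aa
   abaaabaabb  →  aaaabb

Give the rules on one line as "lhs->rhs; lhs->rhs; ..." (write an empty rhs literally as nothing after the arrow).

baa->a; bab->; bbb->

  | aababa => aaa
  | abbabbbb => abbbb => ab
  | bbbabaabbaa => abaabbaa => aabbaa => aaba
  | bbaaa => baa => a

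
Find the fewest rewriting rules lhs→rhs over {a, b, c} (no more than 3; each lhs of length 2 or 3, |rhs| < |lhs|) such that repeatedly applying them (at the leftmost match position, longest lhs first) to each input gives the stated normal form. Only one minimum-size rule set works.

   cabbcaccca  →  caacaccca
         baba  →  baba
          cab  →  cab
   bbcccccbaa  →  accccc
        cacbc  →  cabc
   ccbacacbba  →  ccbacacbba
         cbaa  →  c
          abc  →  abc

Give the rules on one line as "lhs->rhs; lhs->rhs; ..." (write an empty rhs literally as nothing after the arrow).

  | cabbcaccca => caacaccca
  | baba
  | cab
  | bbcccccbaa => acccccbaa => accccc

baa->; bbc->ac; cbc->bc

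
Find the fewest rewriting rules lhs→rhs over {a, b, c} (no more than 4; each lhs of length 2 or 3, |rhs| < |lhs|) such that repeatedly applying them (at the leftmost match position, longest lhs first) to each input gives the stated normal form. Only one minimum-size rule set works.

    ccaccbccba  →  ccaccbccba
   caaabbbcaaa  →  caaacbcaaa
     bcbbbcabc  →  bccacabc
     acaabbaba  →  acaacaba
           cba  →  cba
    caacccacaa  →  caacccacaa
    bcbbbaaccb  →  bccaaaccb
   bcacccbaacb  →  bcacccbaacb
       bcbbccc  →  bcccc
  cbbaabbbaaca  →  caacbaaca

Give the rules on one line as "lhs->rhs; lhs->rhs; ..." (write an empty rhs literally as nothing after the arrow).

  | ccaccbccba
  | caaabbbcaaa => caaacbcaaa
  | bcbbbcabc => bccacabc
  | acaabbaba => acaacaba

abb->ac; bb->; bbb->ca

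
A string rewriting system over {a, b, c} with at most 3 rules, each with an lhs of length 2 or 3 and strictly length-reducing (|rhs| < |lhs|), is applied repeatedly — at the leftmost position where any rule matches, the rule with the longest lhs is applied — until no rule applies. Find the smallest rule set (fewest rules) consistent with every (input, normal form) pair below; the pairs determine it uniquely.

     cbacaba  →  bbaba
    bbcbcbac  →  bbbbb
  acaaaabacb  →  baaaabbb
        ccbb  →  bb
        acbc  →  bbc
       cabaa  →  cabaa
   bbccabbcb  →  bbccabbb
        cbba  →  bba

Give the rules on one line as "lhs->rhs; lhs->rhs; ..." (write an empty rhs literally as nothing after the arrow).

  | cbacaba => bacaba => bbaba
  | bbcbcbac => bbbcbac => bbbbac => bbbbb
  | acaaaabacb => baaaabacb => baaaabbb
  | ccbb => cbb => bb

ac->b; cb->b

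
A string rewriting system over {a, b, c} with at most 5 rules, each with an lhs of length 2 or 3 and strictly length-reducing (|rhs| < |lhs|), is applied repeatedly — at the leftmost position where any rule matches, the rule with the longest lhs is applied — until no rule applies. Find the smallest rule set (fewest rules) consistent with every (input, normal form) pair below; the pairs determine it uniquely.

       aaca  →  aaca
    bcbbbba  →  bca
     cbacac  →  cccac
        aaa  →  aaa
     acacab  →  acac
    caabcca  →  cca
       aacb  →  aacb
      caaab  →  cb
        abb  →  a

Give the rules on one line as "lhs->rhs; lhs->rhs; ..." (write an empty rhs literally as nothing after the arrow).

  | aaca
  | bcbbbba => bcbba => bca
  | cbacac => cccac
  | aaa

ba->c; bb->; caa->b; cab->c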